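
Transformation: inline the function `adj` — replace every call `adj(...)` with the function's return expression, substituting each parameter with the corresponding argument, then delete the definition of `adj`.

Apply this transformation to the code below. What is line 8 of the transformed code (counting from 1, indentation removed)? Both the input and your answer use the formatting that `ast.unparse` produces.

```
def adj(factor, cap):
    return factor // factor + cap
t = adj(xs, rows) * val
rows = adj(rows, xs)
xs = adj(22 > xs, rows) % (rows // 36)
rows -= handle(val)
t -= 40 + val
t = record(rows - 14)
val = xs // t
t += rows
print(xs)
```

Transformed code:
t = (xs // xs + rows) * val
rows = rows // rows + xs
xs = ((22 > xs) // (22 > xs) + rows) % (rows // 36)
rows -= handle(val)
t -= 40 + val
t = record(rows - 14)
val = xs // t
t += rows
print(xs)

t += rows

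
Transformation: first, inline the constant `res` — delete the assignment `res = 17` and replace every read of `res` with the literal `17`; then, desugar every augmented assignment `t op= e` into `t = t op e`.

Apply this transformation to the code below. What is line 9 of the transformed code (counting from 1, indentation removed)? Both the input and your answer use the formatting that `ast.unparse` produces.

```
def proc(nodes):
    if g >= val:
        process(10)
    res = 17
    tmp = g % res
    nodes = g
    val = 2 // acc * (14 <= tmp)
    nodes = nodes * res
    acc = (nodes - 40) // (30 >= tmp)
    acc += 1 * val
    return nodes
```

Transformed code:
def proc(nodes):
    if g >= val:
        process(10)
    tmp = g % 17
    nodes = g
    val = 2 // acc * (14 <= tmp)
    nodes = nodes * 17
    acc = (nodes - 40) // (30 >= tmp)
    acc = acc + 1 * val
    return nodes

acc = acc + 1 * val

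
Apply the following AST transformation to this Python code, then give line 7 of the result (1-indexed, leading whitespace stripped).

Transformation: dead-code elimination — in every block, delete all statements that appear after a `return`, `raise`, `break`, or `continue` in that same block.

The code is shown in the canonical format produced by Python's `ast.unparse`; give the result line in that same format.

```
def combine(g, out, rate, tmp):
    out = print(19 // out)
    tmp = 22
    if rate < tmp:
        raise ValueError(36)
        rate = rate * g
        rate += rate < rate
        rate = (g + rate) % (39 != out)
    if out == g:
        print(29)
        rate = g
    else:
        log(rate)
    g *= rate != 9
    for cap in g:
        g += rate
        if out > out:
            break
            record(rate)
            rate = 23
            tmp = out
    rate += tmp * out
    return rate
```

Transformed code:
def combine(g, out, rate, tmp):
    out = print(19 // out)
    tmp = 22
    if rate < tmp:
        raise ValueError(36)
    if out == g:
        print(29)
        rate = g
    else:
        log(rate)
    g *= rate != 9
    for cap in g:
        g += rate
        if out > out:
            break
    rate += tmp * out
    return rate

print(29)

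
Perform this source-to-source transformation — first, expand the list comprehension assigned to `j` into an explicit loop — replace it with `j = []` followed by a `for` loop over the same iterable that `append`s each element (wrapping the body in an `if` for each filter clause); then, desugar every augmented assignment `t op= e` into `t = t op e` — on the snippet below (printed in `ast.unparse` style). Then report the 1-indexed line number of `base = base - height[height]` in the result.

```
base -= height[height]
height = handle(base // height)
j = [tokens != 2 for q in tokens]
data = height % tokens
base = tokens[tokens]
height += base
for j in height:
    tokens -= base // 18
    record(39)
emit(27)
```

1

Transformed code:
base = base - height[height]
height = handle(base // height)
j = []
for q in tokens:
    j.append(tokens != 2)
data = height % tokens
base = tokens[tokens]
height = height + base
for j in height:
    tokens = tokens - base // 18
    record(39)
emit(27)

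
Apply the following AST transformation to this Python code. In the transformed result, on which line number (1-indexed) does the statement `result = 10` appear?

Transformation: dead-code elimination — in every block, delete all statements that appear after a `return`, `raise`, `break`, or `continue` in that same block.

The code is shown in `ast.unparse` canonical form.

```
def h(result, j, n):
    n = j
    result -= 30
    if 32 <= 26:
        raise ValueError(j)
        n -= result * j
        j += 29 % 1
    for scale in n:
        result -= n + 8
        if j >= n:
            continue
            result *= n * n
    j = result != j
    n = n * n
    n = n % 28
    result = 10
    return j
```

Transformed code:
def h(result, j, n):
    n = j
    result -= 30
    if 32 <= 26:
        raise ValueError(j)
    for scale in n:
        result -= n + 8
        if j >= n:
            continue
    j = result != j
    n = n * n
    n = n % 28
    result = 10
    return j

13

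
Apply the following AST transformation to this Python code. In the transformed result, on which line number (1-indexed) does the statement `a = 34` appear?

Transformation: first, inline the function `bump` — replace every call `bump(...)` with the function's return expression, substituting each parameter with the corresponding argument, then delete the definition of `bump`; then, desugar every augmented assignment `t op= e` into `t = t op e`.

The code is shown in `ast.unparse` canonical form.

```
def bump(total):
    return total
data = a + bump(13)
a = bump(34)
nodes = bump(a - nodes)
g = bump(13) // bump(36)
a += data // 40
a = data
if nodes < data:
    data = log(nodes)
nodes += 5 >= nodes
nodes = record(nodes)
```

Transformed code:
data = a + 13
a = 34
nodes = a - nodes
g = 13 // 36
a = a + data // 40
a = data
if nodes < data:
    data = log(nodes)
nodes = nodes + (5 >= nodes)
nodes = record(nodes)

2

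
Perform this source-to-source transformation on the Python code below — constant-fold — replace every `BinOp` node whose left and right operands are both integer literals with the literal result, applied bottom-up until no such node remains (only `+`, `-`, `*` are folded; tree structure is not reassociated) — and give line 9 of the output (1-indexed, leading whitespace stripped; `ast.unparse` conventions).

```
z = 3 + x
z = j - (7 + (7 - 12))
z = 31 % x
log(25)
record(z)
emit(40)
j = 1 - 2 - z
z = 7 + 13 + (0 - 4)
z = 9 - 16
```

Transformed code:
z = 3 + x
z = j - 2
z = 31 % x
log(25)
record(z)
emit(40)
j = -1 - z
z = 16
z = -7

z = -7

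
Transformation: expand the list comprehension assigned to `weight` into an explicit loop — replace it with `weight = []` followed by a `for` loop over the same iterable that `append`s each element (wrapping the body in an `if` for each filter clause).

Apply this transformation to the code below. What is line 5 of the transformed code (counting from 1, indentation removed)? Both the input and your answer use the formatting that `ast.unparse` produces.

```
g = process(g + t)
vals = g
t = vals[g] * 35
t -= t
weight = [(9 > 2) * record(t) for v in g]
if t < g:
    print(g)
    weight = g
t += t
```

Transformed code:
g = process(g + t)
vals = g
t = vals[g] * 35
t -= t
weight = []
for v in g:
    weight.append((9 > 2) * record(t))
if t < g:
    print(g)
    weight = g
t += t

weight = []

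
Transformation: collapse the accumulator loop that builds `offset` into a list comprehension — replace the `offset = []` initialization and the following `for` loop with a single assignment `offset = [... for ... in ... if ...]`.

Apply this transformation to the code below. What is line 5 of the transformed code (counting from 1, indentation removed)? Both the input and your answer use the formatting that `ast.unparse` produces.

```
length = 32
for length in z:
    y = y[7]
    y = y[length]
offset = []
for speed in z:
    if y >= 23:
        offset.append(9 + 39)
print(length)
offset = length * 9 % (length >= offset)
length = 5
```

offset = [9 + 39 for speed in z if y >= 23]

Transformed code:
length = 32
for length in z:
    y = y[7]
    y = y[length]
offset = [9 + 39 for speed in z if y >= 23]
print(length)
offset = length * 9 % (length >= offset)
length = 5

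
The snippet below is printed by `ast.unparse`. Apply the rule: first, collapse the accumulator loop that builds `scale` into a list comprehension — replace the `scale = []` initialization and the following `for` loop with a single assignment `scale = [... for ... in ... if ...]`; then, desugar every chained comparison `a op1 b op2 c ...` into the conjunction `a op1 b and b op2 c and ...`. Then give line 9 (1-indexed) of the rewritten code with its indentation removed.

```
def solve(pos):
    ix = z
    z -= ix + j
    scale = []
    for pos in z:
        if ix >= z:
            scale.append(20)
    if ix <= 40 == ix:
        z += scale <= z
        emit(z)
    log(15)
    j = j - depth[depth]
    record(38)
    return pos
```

j = j - depth[depth]

Transformed code:
def solve(pos):
    ix = z
    z -= ix + j
    scale = [20 for pos in z if ix >= z]
    if ix <= 40 and 40 == ix:
        z += scale <= z
        emit(z)
    log(15)
    j = j - depth[depth]
    record(38)
    return pos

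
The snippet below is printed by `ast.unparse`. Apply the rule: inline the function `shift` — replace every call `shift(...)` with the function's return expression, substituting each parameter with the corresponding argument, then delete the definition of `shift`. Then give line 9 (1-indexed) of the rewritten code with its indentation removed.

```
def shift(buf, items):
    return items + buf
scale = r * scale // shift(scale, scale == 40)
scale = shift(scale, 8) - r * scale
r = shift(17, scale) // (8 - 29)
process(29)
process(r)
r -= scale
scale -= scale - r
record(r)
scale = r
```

scale = r

Transformed code:
scale = r * scale // ((scale == 40) + scale)
scale = 8 + scale - r * scale
r = (scale + 17) // (8 - 29)
process(29)
process(r)
r -= scale
scale -= scale - r
record(r)
scale = r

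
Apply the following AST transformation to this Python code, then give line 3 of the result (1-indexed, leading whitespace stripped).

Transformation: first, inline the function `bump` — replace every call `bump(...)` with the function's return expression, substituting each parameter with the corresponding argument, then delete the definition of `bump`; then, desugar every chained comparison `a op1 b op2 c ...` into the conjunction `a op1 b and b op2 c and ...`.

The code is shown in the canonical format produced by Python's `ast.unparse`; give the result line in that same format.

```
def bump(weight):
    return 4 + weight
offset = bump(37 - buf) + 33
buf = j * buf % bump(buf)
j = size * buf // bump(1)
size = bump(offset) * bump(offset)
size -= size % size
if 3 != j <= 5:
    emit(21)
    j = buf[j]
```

j = size * buf // (4 + 1)

Transformed code:
offset = 4 + (37 - buf) + 33
buf = j * buf % (4 + buf)
j = size * buf // (4 + 1)
size = (4 + offset) * (4 + offset)
size -= size % size
if 3 != j and j <= 5:
    emit(21)
    j = buf[j]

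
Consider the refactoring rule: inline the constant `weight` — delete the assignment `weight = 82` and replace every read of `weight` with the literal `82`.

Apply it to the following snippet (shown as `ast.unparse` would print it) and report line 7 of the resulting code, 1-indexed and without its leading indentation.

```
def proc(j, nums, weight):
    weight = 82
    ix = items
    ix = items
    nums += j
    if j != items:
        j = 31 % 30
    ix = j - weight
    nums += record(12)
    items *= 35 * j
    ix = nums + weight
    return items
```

ix = j - 82

Transformed code:
def proc(j, nums, weight):
    ix = items
    ix = items
    nums += j
    if j != items:
        j = 31 % 30
    ix = j - 82
    nums += record(12)
    items *= 35 * j
    ix = nums + 82
    return items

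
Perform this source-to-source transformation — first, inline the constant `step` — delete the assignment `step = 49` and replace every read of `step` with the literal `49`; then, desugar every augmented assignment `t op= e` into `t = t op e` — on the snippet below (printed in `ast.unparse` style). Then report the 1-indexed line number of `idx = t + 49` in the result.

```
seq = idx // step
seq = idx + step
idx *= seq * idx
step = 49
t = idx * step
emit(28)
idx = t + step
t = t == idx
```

6

Transformed code:
seq = idx // 49
seq = idx + 49
idx = idx * (seq * idx)
t = idx * 49
emit(28)
idx = t + 49
t = t == idx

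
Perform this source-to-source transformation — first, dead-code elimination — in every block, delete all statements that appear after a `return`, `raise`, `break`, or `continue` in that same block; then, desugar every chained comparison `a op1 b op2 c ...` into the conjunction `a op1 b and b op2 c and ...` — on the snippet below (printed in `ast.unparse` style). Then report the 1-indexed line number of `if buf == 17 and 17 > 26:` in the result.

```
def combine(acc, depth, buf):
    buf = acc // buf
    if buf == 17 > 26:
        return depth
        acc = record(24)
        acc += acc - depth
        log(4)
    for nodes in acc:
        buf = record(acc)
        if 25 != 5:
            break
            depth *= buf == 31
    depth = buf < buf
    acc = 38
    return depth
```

Transformed code:
def combine(acc, depth, buf):
    buf = acc // buf
    if buf == 17 and 17 > 26:
        return depth
    for nodes in acc:
        buf = record(acc)
        if 25 != 5:
            break
    depth = buf < buf
    acc = 38
    return depth

3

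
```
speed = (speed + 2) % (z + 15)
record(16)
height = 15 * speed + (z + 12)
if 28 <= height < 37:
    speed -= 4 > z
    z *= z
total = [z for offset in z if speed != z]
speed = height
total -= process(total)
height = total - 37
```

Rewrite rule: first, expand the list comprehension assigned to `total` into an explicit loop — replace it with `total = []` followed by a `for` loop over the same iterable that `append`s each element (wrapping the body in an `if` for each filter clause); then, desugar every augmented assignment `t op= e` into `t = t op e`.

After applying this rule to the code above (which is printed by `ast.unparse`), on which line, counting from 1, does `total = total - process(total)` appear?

12

Transformed code:
speed = (speed + 2) % (z + 15)
record(16)
height = 15 * speed + (z + 12)
if 28 <= height < 37:
    speed = speed - (4 > z)
    z = z * z
total = []
for offset in z:
    if speed != z:
        total.append(z)
speed = height
total = total - process(total)
height = total - 37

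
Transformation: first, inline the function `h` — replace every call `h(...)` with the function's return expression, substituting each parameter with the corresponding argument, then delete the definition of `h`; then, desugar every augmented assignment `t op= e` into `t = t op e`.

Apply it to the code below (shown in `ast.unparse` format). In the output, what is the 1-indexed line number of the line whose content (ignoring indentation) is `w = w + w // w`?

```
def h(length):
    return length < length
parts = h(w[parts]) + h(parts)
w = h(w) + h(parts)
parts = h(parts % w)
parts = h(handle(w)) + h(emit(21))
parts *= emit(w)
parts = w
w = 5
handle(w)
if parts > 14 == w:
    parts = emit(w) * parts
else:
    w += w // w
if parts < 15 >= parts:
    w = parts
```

12

Transformed code:
parts = (w[parts] < w[parts]) + (parts < parts)
w = (w < w) + (parts < parts)
parts = parts % w < parts % w
parts = (handle(w) < handle(w)) + (emit(21) < emit(21))
parts = parts * emit(w)
parts = w
w = 5
handle(w)
if parts > 14 == w:
    parts = emit(w) * parts
else:
    w = w + w // w
if parts < 15 >= parts:
    w = parts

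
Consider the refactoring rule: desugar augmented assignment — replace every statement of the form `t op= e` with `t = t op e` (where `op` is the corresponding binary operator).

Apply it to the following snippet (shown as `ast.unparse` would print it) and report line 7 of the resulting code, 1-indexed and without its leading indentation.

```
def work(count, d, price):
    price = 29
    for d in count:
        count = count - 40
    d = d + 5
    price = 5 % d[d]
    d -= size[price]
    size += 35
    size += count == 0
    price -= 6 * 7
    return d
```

d = d - size[price]

Transformed code:
def work(count, d, price):
    price = 29
    for d in count:
        count = count - 40
    d = d + 5
    price = 5 % d[d]
    d = d - size[price]
    size = size + 35
    size = size + (count == 0)
    price = price - 6 * 7
    return d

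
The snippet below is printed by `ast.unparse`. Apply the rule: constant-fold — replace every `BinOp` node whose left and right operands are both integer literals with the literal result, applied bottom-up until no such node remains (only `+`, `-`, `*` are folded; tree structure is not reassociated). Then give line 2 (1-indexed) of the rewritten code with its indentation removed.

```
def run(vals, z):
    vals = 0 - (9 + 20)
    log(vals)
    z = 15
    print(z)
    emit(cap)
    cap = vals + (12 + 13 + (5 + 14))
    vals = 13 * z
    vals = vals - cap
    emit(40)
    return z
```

vals = -29

Transformed code:
def run(vals, z):
    vals = -29
    log(vals)
    z = 15
    print(z)
    emit(cap)
    cap = vals + 44
    vals = 13 * z
    vals = vals - cap
    emit(40)
    return z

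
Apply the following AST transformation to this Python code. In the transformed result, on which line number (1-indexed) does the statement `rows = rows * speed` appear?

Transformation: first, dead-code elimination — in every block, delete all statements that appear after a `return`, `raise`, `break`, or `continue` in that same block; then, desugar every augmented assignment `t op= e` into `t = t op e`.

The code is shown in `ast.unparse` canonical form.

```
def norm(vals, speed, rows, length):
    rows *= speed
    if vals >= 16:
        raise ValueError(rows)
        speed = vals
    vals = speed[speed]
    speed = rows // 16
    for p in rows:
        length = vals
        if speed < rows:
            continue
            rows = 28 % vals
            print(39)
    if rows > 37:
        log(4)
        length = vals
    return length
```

2

Transformed code:
def norm(vals, speed, rows, length):
    rows = rows * speed
    if vals >= 16:
        raise ValueError(rows)
    vals = speed[speed]
    speed = rows // 16
    for p in rows:
        length = vals
        if speed < rows:
            continue
    if rows > 37:
        log(4)
        length = vals
    return length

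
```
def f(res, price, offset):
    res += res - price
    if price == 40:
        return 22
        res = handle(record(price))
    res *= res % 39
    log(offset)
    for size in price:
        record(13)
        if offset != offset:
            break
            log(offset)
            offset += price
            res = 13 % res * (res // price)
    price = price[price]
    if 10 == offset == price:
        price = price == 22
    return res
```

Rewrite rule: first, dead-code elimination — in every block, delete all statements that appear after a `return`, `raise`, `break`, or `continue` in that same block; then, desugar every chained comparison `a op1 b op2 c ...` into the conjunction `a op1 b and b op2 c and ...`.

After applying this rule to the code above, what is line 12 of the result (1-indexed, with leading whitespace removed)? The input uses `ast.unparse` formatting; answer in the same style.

if 10 == offset and offset == price:

Transformed code:
def f(res, price, offset):
    res += res - price
    if price == 40:
        return 22
    res *= res % 39
    log(offset)
    for size in price:
        record(13)
        if offset != offset:
            break
    price = price[price]
    if 10 == offset and offset == price:
        price = price == 22
    return res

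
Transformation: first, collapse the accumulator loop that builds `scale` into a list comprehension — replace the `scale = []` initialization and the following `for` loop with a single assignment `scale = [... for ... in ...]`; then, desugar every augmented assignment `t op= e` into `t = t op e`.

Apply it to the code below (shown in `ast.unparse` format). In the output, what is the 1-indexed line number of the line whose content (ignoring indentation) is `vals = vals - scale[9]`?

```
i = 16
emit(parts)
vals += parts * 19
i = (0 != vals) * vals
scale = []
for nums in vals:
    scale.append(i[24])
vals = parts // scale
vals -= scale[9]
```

Transformed code:
i = 16
emit(parts)
vals = vals + parts * 19
i = (0 != vals) * vals
scale = [i[24] for nums in vals]
vals = parts // scale
vals = vals - scale[9]

7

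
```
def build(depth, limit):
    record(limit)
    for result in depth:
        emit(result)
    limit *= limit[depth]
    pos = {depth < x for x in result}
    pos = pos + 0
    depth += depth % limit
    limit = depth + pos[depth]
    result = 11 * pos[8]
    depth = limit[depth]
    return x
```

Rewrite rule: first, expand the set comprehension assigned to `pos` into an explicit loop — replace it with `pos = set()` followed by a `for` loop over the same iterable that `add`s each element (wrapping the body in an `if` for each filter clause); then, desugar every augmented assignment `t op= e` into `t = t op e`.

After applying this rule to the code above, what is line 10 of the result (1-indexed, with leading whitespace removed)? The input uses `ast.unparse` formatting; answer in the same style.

depth = depth + depth % limit

Transformed code:
def build(depth, limit):
    record(limit)
    for result in depth:
        emit(result)
    limit = limit * limit[depth]
    pos = set()
    for x in result:
        pos.add(depth < x)
    pos = pos + 0
    depth = depth + depth % limit
    limit = depth + pos[depth]
    result = 11 * pos[8]
    depth = limit[depth]
    return x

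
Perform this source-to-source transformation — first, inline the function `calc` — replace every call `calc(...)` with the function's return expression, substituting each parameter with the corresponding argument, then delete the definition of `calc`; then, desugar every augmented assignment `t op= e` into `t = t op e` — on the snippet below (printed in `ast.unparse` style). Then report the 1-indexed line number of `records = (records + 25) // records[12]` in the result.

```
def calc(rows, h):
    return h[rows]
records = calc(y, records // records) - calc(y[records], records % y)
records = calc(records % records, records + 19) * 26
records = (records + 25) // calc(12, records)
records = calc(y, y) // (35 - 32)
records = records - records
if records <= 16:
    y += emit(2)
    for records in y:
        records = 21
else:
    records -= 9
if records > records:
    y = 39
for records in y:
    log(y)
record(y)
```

3

Transformed code:
records = (records // records)[y] - (records % y)[y[records]]
records = (records + 19)[records % records] * 26
records = (records + 25) // records[12]
records = y[y] // (35 - 32)
records = records - records
if records <= 16:
    y = y + emit(2)
    for records in y:
        records = 21
else:
    records = records - 9
if records > records:
    y = 39
for records in y:
    log(y)
record(y)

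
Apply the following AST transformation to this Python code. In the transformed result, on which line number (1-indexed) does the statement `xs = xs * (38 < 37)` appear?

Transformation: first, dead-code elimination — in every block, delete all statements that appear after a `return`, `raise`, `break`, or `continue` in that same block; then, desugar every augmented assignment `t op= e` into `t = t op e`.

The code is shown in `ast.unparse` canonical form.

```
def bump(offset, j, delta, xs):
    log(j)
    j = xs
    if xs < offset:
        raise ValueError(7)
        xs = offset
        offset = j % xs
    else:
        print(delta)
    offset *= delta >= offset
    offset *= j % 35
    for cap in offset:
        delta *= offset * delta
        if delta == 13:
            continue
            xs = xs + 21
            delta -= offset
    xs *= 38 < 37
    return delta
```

Transformed code:
def bump(offset, j, delta, xs):
    log(j)
    j = xs
    if xs < offset:
        raise ValueError(7)
    else:
        print(delta)
    offset = offset * (delta >= offset)
    offset = offset * (j % 35)
    for cap in offset:
        delta = delta * (offset * delta)
        if delta == 13:
            continue
    xs = xs * (38 < 37)
    return delta

14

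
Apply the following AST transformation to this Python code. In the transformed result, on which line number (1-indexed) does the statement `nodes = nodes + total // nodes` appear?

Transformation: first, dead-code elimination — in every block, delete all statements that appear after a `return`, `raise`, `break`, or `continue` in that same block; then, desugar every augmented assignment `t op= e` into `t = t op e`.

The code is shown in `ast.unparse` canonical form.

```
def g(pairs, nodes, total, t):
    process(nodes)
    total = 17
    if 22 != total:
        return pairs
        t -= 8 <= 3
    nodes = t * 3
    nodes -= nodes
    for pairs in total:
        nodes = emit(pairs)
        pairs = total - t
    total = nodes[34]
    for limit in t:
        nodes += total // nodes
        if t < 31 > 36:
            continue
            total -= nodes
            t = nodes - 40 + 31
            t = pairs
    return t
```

Transformed code:
def g(pairs, nodes, total, t):
    process(nodes)
    total = 17
    if 22 != total:
        return pairs
    nodes = t * 3
    nodes = nodes - nodes
    for pairs in total:
        nodes = emit(pairs)
        pairs = total - t
    total = nodes[34]
    for limit in t:
        nodes = nodes + total // nodes
        if t < 31 > 36:
            continue
    return t

13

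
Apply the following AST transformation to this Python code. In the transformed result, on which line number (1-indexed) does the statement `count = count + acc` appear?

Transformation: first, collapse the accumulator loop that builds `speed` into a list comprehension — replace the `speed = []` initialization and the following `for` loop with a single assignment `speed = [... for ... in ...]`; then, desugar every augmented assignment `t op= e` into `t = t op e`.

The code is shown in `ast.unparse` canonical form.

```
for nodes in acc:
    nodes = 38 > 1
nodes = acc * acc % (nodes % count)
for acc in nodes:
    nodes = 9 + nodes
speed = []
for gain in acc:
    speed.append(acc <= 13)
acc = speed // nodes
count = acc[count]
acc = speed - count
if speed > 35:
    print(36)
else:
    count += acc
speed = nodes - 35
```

Transformed code:
for nodes in acc:
    nodes = 38 > 1
nodes = acc * acc % (nodes % count)
for acc in nodes:
    nodes = 9 + nodes
speed = [acc <= 13 for gain in acc]
acc = speed // nodes
count = acc[count]
acc = speed - count
if speed > 35:
    print(36)
else:
    count = count + acc
speed = nodes - 35

13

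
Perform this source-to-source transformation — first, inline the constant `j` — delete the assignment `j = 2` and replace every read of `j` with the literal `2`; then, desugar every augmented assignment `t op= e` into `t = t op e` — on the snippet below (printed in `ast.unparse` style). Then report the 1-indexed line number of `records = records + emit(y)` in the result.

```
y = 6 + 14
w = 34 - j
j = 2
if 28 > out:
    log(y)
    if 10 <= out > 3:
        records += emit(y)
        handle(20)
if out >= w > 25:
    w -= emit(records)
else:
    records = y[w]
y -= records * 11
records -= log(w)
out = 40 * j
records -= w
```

6

Transformed code:
y = 6 + 14
w = 34 - 2
if 28 > out:
    log(y)
    if 10 <= out > 3:
        records = records + emit(y)
        handle(20)
if out >= w > 25:
    w = w - emit(records)
else:
    records = y[w]
y = y - records * 11
records = records - log(w)
out = 40 * 2
records = records - w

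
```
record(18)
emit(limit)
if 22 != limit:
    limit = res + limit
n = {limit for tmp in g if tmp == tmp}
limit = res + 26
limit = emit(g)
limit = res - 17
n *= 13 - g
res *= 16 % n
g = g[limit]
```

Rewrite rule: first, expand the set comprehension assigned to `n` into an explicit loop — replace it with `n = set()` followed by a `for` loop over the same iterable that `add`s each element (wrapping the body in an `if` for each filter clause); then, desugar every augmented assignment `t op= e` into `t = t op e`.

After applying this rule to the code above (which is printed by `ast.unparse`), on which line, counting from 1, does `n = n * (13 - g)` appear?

Transformed code:
record(18)
emit(limit)
if 22 != limit:
    limit = res + limit
n = set()
for tmp in g:
    if tmp == tmp:
        n.add(limit)
limit = res + 26
limit = emit(g)
limit = res - 17
n = n * (13 - g)
res = res * (16 % n)
g = g[limit]

12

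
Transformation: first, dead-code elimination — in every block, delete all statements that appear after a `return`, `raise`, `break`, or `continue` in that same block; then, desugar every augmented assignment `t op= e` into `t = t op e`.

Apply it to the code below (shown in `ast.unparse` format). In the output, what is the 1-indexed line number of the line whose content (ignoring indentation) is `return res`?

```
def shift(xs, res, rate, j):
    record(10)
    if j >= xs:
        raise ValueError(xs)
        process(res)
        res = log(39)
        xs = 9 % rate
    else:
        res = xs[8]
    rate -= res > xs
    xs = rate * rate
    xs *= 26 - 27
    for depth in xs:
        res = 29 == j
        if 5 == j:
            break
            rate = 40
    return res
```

14

Transformed code:
def shift(xs, res, rate, j):
    record(10)
    if j >= xs:
        raise ValueError(xs)
    else:
        res = xs[8]
    rate = rate - (res > xs)
    xs = rate * rate
    xs = xs * (26 - 27)
    for depth in xs:
        res = 29 == j
        if 5 == j:
            break
    return res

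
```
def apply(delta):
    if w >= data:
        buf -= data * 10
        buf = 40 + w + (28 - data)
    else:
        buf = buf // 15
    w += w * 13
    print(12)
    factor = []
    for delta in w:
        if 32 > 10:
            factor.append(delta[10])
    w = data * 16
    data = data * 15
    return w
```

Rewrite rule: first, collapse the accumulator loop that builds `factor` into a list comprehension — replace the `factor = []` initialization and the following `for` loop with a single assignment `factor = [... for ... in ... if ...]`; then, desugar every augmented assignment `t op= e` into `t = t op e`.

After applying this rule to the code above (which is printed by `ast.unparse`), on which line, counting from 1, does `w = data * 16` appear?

Transformed code:
def apply(delta):
    if w >= data:
        buf = buf - data * 10
        buf = 40 + w + (28 - data)
    else:
        buf = buf // 15
    w = w + w * 13
    print(12)
    factor = [delta[10] for delta in w if 32 > 10]
    w = data * 16
    data = data * 15
    return w

10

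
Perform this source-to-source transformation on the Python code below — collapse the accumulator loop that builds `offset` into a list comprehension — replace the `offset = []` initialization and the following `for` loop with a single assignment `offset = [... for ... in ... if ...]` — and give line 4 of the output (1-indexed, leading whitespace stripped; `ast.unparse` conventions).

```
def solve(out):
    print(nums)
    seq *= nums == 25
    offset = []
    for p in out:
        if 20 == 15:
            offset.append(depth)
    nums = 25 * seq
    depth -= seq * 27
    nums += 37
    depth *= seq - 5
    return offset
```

offset = [depth for p in out if 20 == 15]

Transformed code:
def solve(out):
    print(nums)
    seq *= nums == 25
    offset = [depth for p in out if 20 == 15]
    nums = 25 * seq
    depth -= seq * 27
    nums += 37
    depth *= seq - 5
    return offset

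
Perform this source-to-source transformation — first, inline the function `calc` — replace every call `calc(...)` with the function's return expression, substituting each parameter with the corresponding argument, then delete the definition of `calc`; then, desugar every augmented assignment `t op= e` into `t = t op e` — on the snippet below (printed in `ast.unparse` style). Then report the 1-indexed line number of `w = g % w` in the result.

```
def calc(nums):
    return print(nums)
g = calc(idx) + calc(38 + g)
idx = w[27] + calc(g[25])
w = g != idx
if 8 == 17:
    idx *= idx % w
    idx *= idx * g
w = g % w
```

7

Transformed code:
g = print(idx) + print(38 + g)
idx = w[27] + print(g[25])
w = g != idx
if 8 == 17:
    idx = idx * (idx % w)
    idx = idx * (idx * g)
w = g % w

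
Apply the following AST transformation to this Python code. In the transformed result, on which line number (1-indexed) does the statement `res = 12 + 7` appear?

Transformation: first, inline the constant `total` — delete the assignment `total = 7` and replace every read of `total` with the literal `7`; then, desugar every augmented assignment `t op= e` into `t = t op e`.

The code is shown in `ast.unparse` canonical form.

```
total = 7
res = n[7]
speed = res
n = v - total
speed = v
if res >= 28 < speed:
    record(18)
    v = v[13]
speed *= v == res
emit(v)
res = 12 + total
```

10

Transformed code:
res = n[7]
speed = res
n = v - 7
speed = v
if res >= 28 < speed:
    record(18)
    v = v[13]
speed = speed * (v == res)
emit(v)
res = 12 + 7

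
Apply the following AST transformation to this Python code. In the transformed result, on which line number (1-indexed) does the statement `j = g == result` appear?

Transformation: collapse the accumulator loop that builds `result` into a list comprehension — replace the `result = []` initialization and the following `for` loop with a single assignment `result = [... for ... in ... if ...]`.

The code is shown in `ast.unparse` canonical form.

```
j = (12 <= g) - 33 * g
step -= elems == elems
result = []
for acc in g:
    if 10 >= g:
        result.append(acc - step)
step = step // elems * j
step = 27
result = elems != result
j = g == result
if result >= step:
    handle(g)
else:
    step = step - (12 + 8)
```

7

Transformed code:
j = (12 <= g) - 33 * g
step -= elems == elems
result = [acc - step for acc in g if 10 >= g]
step = step // elems * j
step = 27
result = elems != result
j = g == result
if result >= step:
    handle(g)
else:
    step = step - (12 + 8)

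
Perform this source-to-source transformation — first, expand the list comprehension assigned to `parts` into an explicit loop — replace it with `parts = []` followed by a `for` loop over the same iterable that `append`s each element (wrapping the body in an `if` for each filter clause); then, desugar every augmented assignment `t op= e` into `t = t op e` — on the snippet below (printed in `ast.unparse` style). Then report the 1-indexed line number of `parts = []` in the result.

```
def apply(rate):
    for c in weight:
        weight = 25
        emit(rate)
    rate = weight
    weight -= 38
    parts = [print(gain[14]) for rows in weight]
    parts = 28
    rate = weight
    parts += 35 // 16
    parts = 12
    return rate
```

Transformed code:
def apply(rate):
    for c in weight:
        weight = 25
        emit(rate)
    rate = weight
    weight = weight - 38
    parts = []
    for rows in weight:
        parts.append(print(gain[14]))
    parts = 28
    rate = weight
    parts = parts + 35 // 16
    parts = 12
    return rate

7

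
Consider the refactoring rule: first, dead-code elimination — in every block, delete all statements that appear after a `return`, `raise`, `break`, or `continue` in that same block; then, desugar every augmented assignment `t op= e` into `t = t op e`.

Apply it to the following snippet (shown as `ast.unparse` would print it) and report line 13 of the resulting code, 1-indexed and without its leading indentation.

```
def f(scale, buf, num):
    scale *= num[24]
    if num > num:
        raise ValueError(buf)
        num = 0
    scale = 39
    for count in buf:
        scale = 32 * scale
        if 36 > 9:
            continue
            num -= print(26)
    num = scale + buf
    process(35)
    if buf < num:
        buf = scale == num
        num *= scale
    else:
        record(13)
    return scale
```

Transformed code:
def f(scale, buf, num):
    scale = scale * num[24]
    if num > num:
        raise ValueError(buf)
    scale = 39
    for count in buf:
        scale = 32 * scale
        if 36 > 9:
            continue
    num = scale + buf
    process(35)
    if buf < num:
        buf = scale == num
        num = num * scale
    else:
        record(13)
    return scale

buf = scale == num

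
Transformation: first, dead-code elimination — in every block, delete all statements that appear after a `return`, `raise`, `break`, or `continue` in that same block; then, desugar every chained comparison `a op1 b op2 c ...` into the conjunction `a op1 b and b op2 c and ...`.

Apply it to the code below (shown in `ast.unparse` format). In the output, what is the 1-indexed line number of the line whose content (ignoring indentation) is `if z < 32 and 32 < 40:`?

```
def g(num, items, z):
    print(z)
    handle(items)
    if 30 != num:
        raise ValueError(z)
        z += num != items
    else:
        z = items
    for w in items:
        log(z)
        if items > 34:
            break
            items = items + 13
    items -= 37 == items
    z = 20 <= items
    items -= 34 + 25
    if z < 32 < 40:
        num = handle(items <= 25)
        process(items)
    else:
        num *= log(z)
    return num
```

Transformed code:
def g(num, items, z):
    print(z)
    handle(items)
    if 30 != num:
        raise ValueError(z)
    else:
        z = items
    for w in items:
        log(z)
        if items > 34:
            break
    items -= 37 == items
    z = 20 <= items
    items -= 34 + 25
    if z < 32 and 32 < 40:
        num = handle(items <= 25)
        process(items)
    else:
        num *= log(z)
    return num

15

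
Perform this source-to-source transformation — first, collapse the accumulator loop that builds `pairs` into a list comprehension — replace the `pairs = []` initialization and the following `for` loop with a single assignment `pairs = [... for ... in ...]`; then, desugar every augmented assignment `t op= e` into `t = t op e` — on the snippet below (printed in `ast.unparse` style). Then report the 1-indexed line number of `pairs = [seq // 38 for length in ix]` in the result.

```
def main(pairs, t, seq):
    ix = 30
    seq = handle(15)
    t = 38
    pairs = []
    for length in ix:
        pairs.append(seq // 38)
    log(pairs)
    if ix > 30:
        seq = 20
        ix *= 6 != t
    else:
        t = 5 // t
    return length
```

5

Transformed code:
def main(pairs, t, seq):
    ix = 30
    seq = handle(15)
    t = 38
    pairs = [seq // 38 for length in ix]
    log(pairs)
    if ix > 30:
        seq = 20
        ix = ix * (6 != t)
    else:
        t = 5 // t
    return length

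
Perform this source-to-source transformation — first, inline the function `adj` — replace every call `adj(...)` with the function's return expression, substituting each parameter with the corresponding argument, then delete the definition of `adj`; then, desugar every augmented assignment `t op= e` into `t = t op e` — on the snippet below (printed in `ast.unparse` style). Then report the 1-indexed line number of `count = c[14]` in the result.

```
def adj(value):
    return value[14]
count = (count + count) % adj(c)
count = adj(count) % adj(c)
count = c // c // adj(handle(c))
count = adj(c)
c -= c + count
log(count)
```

Transformed code:
count = (count + count) % c[14]
count = count[14] % c[14]
count = c // c // handle(c)[14]
count = c[14]
c = c - (c + count)
log(count)

4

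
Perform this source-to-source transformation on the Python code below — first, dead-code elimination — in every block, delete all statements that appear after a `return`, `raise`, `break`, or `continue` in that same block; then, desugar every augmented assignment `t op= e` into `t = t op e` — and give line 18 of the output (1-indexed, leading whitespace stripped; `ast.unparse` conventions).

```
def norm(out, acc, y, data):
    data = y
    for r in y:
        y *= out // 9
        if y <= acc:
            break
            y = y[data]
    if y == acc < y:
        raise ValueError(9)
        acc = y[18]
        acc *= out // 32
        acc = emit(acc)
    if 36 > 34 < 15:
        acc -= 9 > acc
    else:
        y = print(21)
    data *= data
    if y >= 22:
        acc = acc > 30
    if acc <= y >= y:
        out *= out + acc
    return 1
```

Transformed code:
def norm(out, acc, y, data):
    data = y
    for r in y:
        y = y * (out // 9)
        if y <= acc:
            break
    if y == acc < y:
        raise ValueError(9)
    if 36 > 34 < 15:
        acc = acc - (9 > acc)
    else:
        y = print(21)
    data = data * data
    if y >= 22:
        acc = acc > 30
    if acc <= y >= y:
        out = out * (out + acc)
    return 1

return 1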